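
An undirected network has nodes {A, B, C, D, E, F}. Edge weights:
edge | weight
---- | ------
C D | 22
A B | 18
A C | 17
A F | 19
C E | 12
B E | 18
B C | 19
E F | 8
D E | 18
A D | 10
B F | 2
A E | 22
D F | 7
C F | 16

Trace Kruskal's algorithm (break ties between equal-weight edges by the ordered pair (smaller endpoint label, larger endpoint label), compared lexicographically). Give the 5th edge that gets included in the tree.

C-E

Sort edges by weight, then run Kruskal:
B F (2): add. Components now {A} {B,F} {C} {D} {E}
D F (7): add. Components now {A} {B,D,F} {C} {E}
E F (8): add. Components now {A} {B,D,E,F} {C}
A D (10): add. Components now {A,B,D,E,F} {C}
C E (12): add. Components now {A,B,C,D,E,F}
The 5th edge added is C E.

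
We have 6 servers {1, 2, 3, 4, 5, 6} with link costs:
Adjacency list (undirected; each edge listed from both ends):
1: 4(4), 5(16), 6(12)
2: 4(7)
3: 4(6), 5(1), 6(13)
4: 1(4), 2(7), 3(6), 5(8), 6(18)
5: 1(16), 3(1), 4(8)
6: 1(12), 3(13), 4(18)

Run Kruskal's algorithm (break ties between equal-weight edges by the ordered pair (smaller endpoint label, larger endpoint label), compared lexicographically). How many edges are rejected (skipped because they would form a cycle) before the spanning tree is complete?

Sort edges by weight, then run Kruskal:
3–5 (1): add — endpoints in different components.
1–4 (4): add — endpoints in different components.
3–4 (6): add — endpoints in different components.
2–4 (7): add — endpoints in different components.
4–5 (8): skip — 4 and 5 already connected.
1–6 (12): add — endpoints in different components.
Edges rejected before the tree was complete: 1.

1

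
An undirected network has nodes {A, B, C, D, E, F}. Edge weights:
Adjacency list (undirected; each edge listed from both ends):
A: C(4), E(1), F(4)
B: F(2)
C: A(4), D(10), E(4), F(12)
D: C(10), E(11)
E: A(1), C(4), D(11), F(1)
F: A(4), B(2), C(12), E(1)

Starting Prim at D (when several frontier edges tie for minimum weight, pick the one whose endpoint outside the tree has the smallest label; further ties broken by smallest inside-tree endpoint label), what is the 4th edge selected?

Prim, starting at D.
Step 1: cheapest edge leaving the tree is C–D (10); add C.
Step 2: cheapest edge leaving the tree is A–C (4); add A.
Step 3: cheapest edge leaving the tree is A–E (1); add E.
Step 4: cheapest edge leaving the tree is E–F (1); add F.
Step 5: cheapest edge leaving the tree is B–F (2); add B.
The 4th edge added is E–F.

E-F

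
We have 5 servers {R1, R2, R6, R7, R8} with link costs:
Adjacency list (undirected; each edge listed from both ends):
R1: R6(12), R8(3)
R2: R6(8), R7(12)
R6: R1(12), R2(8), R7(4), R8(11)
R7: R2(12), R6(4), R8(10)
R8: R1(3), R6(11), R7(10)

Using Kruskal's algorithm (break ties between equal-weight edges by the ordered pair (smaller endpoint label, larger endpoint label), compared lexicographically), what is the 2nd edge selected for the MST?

Sort edges by weight, then run Kruskal:
R1-R8 (3): add. Components now {R1,R8} {R7} {R2} {R6}
R6-R7 (4): add. Components now {R1,R8} {R6,R7} {R2}
R2-R6 (8): add. Components now {R1,R8} {R2,R6,R7}
R7-R8 (10): add. Components now {R1,R2,R6,R7,R8}
The 2nd edge added is R6-R7.

R6-R7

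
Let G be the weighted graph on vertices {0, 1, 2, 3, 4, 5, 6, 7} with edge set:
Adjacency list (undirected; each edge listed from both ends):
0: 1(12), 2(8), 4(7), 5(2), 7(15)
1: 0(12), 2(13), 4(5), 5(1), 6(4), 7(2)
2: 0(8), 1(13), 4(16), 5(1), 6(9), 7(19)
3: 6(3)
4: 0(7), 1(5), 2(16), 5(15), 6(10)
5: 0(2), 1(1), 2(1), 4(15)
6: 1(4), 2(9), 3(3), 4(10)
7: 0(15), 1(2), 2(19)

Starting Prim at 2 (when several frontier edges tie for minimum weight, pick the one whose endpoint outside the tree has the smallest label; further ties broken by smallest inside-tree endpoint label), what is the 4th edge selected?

Prim, starting at 2.
Step 1: cheapest edge leaving the tree is 2-5 (1); add 5.
Step 2: cheapest edge leaving the tree is 1-5 (1); add 1.
Step 3: cheapest edge leaving the tree is 0-5 (2); add 0.
Step 4: cheapest edge leaving the tree is 1-7 (2); add 7.
Step 5: cheapest edge leaving the tree is 1-6 (4); add 6.
Step 6: cheapest edge leaving the tree is 3-6 (3); add 3.
Step 7: cheapest edge leaving the tree is 1-4 (5); add 4.
The 4th edge added is 1-7.

1-7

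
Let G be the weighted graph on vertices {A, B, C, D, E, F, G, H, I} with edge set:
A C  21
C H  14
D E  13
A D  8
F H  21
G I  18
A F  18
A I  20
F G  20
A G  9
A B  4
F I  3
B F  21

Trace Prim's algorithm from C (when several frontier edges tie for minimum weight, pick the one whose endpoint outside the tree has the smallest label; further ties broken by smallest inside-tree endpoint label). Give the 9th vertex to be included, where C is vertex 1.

Prim's algorithm from C:
Step 1: cheapest edge leaving the tree is C H (14); add H.
Step 2: cheapest edge leaving the tree is A C (21); add A.
Step 3: cheapest edge leaving the tree is A B (4); add B.
Step 4: cheapest edge leaving the tree is A D (8); add D.
Step 5: cheapest edge leaving the tree is A G (9); add G.
Step 6: cheapest edge leaving the tree is D E (13); add E.
Step 7: cheapest edge leaving the tree is A F (18); add F.
Step 8: cheapest edge leaving the tree is F I (3); add I.
Vertex order: C, H, A, B, D, G, E, F, I. The 9th vertex is I.

I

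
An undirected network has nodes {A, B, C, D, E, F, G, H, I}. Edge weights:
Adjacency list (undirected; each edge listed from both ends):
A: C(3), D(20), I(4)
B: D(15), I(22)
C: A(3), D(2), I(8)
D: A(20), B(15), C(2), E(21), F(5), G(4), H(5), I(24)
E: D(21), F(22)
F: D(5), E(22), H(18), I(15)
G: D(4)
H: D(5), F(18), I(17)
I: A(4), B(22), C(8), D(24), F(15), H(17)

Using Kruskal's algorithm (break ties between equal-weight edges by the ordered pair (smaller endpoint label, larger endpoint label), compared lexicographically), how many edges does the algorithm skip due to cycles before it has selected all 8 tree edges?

5

Sort edges by weight, then run Kruskal:
C—D (2): add — endpoints in different components.
A—C (3): add — endpoints in different components.
A—I (4): add — endpoints in different components.
D—G (4): add — endpoints in different components.
D—F (5): add — endpoints in different components.
D—H (5): add — endpoints in different components.
C—I (8): skip — C and I already connected.
B—D (15): add — endpoints in different components.
F—I (15): skip — F and I already connected.
H—I (17): skip — H and I already connected.
F—H (18): skip — F and H already connected.
A—D (20): skip — A and D already connected.
D—E (21): add — endpoints in different components.
Edges rejected before the tree was complete: 5.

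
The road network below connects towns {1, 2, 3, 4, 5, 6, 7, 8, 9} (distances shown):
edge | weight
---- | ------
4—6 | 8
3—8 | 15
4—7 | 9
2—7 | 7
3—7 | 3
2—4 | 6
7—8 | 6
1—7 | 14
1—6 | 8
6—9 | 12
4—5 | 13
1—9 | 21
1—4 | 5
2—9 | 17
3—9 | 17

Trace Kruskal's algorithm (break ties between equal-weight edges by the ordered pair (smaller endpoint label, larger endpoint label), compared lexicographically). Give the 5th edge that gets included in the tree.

2-7

Kruskal's algorithm — process edges by increasing weight (ties by edge label):
3—7 (3): add — endpoints in different components.
1—4 (5): add — endpoints in different components.
2—4 (6): add — endpoints in different components.
7—8 (6): add — endpoints in different components.
2—7 (7): add — endpoints in different components.
1—6 (8): add — endpoints in different components.
4—6 (8): skip — 4 and 6 already connected.
4—7 (9): skip — 4 and 7 already connected.
6—9 (12): add — endpoints in different components.
4—5 (13): add — endpoints in different components.
The 5th edge added is 2—7.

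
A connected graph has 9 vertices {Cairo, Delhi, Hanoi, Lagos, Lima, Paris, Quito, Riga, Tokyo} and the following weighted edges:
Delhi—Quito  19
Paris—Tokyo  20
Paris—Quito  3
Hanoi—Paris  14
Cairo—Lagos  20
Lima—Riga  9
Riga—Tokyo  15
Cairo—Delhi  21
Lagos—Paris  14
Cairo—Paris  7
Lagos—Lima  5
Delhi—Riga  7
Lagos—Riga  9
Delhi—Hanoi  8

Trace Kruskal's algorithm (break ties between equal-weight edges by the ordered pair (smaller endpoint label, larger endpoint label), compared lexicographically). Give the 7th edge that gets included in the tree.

Hanoi-Paris

Kruskal's algorithm — process edges by increasing weight (ties by edge label):
Paris—Quito (3): add — endpoints in different components.
Lagos—Lima (5): add — endpoints in different components.
Cairo—Paris (7): add — endpoints in different components.
Delhi—Riga (7): add — endpoints in different components.
Delhi—Hanoi (8): add — endpoints in different components.
Lagos—Riga (9): add — endpoints in different components.
Lima—Riga (9): skip — Riga and Lima already connected.
Hanoi—Paris (14): add — endpoints in different components.
Lagos—Paris (14): skip — Paris and Lagos already connected.
Riga—Tokyo (15): add — endpoints in different components.
The 7th edge added is Hanoi—Paris.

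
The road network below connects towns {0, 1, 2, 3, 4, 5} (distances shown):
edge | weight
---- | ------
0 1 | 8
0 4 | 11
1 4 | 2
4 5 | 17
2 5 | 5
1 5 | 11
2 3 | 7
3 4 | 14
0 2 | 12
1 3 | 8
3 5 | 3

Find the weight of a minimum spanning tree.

Sort edges by weight, then run Kruskal:
1 4 (2): add. Components now {0} {1,4} {2} {3} {5}
3 5 (3): add. Components now {0} {1,4} {2} {3,5}
2 5 (5): add. Components now {0} {1,4} {2,3,5}
2 3 (7): skip — 2 and 3 already connected.
0 1 (8): add. Components now {0,1,4} {2,3,5}
1 3 (8): add. Components now {0,1,2,3,4,5}
MST edges: 1 4, 3 5, 2 5, 0 1, 1 3; total weight 2+3+5+8+8 = 26.

26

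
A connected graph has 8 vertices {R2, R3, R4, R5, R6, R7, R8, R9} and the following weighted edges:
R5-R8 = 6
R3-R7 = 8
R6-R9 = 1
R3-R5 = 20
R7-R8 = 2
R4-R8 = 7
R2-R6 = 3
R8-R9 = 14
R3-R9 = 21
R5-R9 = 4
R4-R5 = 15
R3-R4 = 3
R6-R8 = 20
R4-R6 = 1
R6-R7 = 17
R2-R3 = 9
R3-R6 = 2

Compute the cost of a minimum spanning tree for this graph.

Prim, starting at R9.
Step 1: cheapest edge leaving the tree is R6-R9 (1); add R6.
Step 2: cheapest edge leaving the tree is R4-R6 (1); add R4.
Step 3: cheapest edge leaving the tree is R3-R6 (2); add R3.
Step 4: cheapest edge leaving the tree is R2-R6 (3); add R2.
Step 5: cheapest edge leaving the tree is R5-R9 (4); add R5.
Step 6: cheapest edge leaving the tree is R5-R8 (6); add R8.
Step 7: cheapest edge leaving the tree is R7-R8 (2); add R7.
MST edges: R6-R9, R4-R6, R3-R6, R2-R6, R5-R9, R5-R8, R7-R8; total weight 1+1+2+3+4+6+2 = 19.

19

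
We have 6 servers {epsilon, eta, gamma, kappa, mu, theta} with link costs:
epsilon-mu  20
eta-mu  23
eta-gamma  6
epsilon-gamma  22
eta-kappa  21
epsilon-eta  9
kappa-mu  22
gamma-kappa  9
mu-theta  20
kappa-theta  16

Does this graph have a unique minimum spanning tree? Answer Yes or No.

Kruskal: consider edges lightest-first.
eta-gamma (6): add — endpoints in different components.
epsilon-eta (9): add — endpoints in different components.
gamma-kappa (9): add — endpoints in different components.
kappa-theta (16): add — endpoints in different components.
epsilon-mu (20): add — endpoints in different components.
Non-tree edge mu-theta has weight 20, equal to the heaviest edge on its tree cycle — swapping gives another MST of the same weight. Not unique.

No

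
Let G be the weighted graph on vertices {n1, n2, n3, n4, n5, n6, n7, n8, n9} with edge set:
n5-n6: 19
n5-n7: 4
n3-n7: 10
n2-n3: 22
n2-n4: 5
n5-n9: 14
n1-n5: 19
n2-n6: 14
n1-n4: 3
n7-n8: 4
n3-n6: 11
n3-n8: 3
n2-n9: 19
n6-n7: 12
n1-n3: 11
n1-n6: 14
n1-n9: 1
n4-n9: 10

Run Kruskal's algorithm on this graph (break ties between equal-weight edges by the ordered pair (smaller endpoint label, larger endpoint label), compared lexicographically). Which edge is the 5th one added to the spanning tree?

Kruskal: consider edges lightest-first.
n1-n9 (1): add — endpoints in different components.
n1-n4 (3): add — endpoints in different components.
n3-n8 (3): add — endpoints in different components.
n5-n7 (4): add — endpoints in different components.
n7-n8 (4): add — endpoints in different components.
n2-n4 (5): add — endpoints in different components.
n3-n7 (10): skip — n3 and n7 already connected.
n4-n9 (10): skip — n4 and n9 already connected.
n1-n3 (11): add — endpoints in different components.
n3-n6 (11): add — endpoints in different components.
The 5th edge added is n7-n8.

n7-n8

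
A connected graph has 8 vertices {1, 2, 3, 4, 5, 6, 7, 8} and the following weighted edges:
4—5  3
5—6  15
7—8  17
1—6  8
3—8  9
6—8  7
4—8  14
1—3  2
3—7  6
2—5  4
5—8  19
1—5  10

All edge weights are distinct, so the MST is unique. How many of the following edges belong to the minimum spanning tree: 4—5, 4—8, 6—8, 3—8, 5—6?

2

Kruskal's algorithm — process edges by increasing weight (ties by edge label):
1—3 (2): add — endpoints in different components.
4—5 (3): add — endpoints in different components.
2—5 (4): add — endpoints in different components.
3—7 (6): add — endpoints in different components.
6—8 (7): add — endpoints in different components.
1—6 (8): add — endpoints in different components.
3—8 (9): skip — 3 and 8 already connected.
1—5 (10): add — endpoints in different components.
MST edge set: {1—3, 4—5, 2—5, 3—7, 6—8, 1—6, 1—5}.
Of the listed edges, {4—5, 6—8} are in the MST → 2.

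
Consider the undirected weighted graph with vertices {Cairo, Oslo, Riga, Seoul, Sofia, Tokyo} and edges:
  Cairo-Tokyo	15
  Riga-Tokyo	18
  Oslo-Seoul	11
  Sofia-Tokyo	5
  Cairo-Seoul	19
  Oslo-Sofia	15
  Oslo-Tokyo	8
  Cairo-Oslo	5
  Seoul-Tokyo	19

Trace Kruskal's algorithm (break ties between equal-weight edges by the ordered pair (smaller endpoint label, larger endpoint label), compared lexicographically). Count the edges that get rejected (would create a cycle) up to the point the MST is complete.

2

Kruskal: consider edges lightest-first.
Cairo-Oslo (5): add. Components now {Riga} {Cairo,Oslo} {Seoul} {Sofia} {Tokyo}
Sofia-Tokyo (5): add. Components now {Riga} {Cairo,Oslo} {Seoul} {Sofia,Tokyo}
Oslo-Tokyo (8): add. Components now {Riga} {Cairo,Oslo,Sofia,Tokyo} {Seoul}
Oslo-Seoul (11): add. Components now {Riga} {Cairo,Oslo,Seoul,Sofia,Tokyo}
Cairo-Tokyo (15): skip — Cairo and Tokyo already connected.
Oslo-Sofia (15): skip — Sofia and Oslo already connected.
Riga-Tokyo (18): add. Components now {Cairo,Oslo,Riga,Seoul,Sofia,Tokyo}
Edges rejected before the tree was complete: 2.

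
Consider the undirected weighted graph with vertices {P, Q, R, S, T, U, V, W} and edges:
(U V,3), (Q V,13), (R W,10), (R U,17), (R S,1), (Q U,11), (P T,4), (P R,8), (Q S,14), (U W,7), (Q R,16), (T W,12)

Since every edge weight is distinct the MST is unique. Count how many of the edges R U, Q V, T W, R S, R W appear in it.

Sort edges by weight, then run Kruskal:
R S (1): add — endpoints in different components.
U V (3): add — endpoints in different components.
P T (4): add — endpoints in different components.
U W (7): add — endpoints in different components.
P R (8): add — endpoints in different components.
R W (10): add — endpoints in different components.
Q U (11): add — endpoints in different components.
MST edge set: {R S, U V, P T, U W, P R, R W, Q U}.
Of the listed edges, {R S, R W} are in the MST → 2.

2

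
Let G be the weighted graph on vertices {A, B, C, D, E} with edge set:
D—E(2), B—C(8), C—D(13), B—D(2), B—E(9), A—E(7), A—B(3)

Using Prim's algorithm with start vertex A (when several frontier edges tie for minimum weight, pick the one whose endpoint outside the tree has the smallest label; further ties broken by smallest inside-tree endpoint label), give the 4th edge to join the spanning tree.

Grow the tree from A using Prim:
Step 1: cheapest edge leaving the tree is A—B (3); add B.
Step 2: cheapest edge leaving the tree is B—D (2); add D.
Step 3: cheapest edge leaving the tree is D—E (2); add E.
Step 4: cheapest edge leaving the tree is B—C (8); add C.
The 4th edge added is B—C.

B-C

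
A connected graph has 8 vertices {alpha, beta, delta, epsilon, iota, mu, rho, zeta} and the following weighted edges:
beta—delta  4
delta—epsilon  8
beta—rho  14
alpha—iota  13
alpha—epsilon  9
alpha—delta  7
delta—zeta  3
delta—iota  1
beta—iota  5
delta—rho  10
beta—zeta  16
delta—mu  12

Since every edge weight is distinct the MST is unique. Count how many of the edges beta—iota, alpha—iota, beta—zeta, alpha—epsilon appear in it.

Sort edges by weight, then run Kruskal:
delta—iota (1): add — endpoints in different components.
delta—zeta (3): add — endpoints in different components.
beta—delta (4): add — endpoints in different components.
beta—iota (5): skip — iota and beta already connected.
alpha—delta (7): add — endpoints in different components.
delta—epsilon (8): add — endpoints in different components.
alpha—epsilon (9): skip — alpha and epsilon already connected.
delta—rho (10): add — endpoints in different components.
delta—mu (12): add — endpoints in different components.
MST edge set: {delta—iota, delta—zeta, beta—delta, alpha—delta, delta—epsilon, delta—rho, delta—mu}.
Of the listed edges, {} are in the MST → 0.

0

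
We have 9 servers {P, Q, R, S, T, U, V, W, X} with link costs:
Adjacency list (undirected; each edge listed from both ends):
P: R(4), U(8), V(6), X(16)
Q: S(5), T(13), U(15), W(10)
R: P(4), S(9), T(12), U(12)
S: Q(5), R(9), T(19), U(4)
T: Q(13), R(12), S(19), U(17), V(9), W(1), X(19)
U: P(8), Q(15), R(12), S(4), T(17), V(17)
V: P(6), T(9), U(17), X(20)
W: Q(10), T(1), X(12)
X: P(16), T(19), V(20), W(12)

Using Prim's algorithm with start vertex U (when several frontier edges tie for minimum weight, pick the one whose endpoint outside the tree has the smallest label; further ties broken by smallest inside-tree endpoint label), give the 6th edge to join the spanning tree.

Prim, starting at U.
Step 1: cheapest edge leaving the tree is S U (4); add S.
Step 2: cheapest edge leaving the tree is Q S (5); add Q.
Step 3: cheapest edge leaving the tree is P U (8); add P.
Step 4: cheapest edge leaving the tree is P R (4); add R.
Step 5: cheapest edge leaving the tree is P V (6); add V.
Step 6: cheapest edge leaving the tree is T V (9); add T.
Step 7: cheapest edge leaving the tree is T W (1); add W.
Step 8: cheapest edge leaving the tree is W X (12); add X.
The 6th edge added is T V.

T-V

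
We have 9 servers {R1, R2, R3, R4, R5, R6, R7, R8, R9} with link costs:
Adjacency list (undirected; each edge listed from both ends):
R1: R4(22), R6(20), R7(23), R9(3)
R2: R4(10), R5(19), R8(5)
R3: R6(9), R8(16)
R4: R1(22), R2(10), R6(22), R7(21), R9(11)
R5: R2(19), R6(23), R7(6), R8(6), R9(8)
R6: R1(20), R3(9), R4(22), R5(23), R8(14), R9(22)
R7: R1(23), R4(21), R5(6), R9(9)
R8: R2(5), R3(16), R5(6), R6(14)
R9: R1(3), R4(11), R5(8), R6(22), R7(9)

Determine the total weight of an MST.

Grow the tree from R5 using Prim:
Step 1: cheapest edge leaving the tree is R5-R7 (6); add R7.
Step 2: cheapest edge leaving the tree is R5-R8 (6); add R8.
Step 3: cheapest edge leaving the tree is R2-R8 (5); add R2.
Step 4: cheapest edge leaving the tree is R5-R9 (8); add R9.
Step 5: cheapest edge leaving the tree is R1-R9 (3); add R1.
Step 6: cheapest edge leaving the tree is R2-R4 (10); add R4.
Step 7: cheapest edge leaving the tree is R6-R8 (14); add R6.
Step 8: cheapest edge leaving the tree is R3-R6 (9); add R3.
MST edges: R5-R7, R5-R8, R2-R8, R5-R9, R1-R9, R2-R4, R6-R8, R3-R6; total weight 6+6+5+8+3+10+14+9 = 61.

61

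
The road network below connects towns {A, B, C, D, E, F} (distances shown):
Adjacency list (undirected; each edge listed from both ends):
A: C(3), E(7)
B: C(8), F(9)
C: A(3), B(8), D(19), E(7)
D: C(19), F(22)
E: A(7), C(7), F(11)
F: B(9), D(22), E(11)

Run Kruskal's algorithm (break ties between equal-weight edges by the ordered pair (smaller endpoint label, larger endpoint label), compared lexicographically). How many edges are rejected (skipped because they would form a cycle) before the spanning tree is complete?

2

Kruskal's algorithm — process edges by increasing weight (ties by edge label):
A-C (3): add — endpoints in different components.
A-E (7): add — endpoints in different components.
C-E (7): skip — C and E already connected.
B-C (8): add — endpoints in different components.
B-F (9): add — endpoints in different components.
E-F (11): skip — E and F already connected.
C-D (19): add — endpoints in different components.
Edges rejected before the tree was complete: 2.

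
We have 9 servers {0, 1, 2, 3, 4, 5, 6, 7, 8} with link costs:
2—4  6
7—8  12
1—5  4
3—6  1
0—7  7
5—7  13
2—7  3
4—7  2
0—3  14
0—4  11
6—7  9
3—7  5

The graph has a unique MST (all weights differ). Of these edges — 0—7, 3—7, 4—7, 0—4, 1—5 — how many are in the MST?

Kruskal's algorithm — process edges by increasing weight (ties by edge label):
3—6 (1): add — endpoints in different components.
4—7 (2): add — endpoints in different components.
2—7 (3): add — endpoints in different components.
1—5 (4): add — endpoints in different components.
3—7 (5): add — endpoints in different components.
2—4 (6): skip — 2 and 4 already connected.
0—7 (7): add — endpoints in different components.
6—7 (9): skip — 6 and 7 already connected.
0—4 (11): skip — 0 and 4 already connected.
7—8 (12): add — endpoints in different components.
5—7 (13): add — endpoints in different components.
MST edge set: {3—6, 4—7, 2—7, 1—5, 3—7, 0—7, 7—8, 5—7}.
Of the listed edges, {0—7, 3—7, 4—7, 1—5} are in the MST → 4.

4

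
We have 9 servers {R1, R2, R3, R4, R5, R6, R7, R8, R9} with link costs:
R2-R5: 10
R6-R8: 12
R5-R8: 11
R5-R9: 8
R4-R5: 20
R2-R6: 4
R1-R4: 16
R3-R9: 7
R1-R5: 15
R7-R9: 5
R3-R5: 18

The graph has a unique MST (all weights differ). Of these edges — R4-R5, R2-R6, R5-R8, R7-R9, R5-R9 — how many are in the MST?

4

Kruskal: consider edges lightest-first.
R2-R6 (4): add — endpoints in different components.
R7-R9 (5): add — endpoints in different components.
R3-R9 (7): add — endpoints in different components.
R5-R9 (8): add — endpoints in different components.
R2-R5 (10): add — endpoints in different components.
R5-R8 (11): add — endpoints in different components.
R6-R8 (12): skip — R6 and R8 already connected.
R1-R5 (15): add — endpoints in different components.
R1-R4 (16): add — endpoints in different components.
MST edge set: {R2-R6, R7-R9, R3-R9, R5-R9, R2-R5, R5-R8, R1-R5, R1-R4}.
Of the listed edges, {R2-R6, R5-R8, R7-R9, R5-R9} are in the MST → 4.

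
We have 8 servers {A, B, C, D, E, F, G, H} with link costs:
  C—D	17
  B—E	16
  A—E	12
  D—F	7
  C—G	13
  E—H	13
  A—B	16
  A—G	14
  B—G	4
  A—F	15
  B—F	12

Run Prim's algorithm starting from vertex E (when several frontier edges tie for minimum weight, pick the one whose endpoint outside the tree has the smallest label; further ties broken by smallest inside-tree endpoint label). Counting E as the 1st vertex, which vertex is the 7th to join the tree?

Grow the tree from E using Prim:
Step 1: cheapest edge leaving the tree is A—E (12); add A.
Step 2: cheapest edge leaving the tree is E—H (13); add H.
Step 3: cheapest edge leaving the tree is A—G (14); add G.
Step 4: cheapest edge leaving the tree is B—G (4); add B.
Step 5: cheapest edge leaving the tree is B—F (12); add F.
Step 6: cheapest edge leaving the tree is D—F (7); add D.
Step 7: cheapest edge leaving the tree is C—G (13); add C.
Vertex order: E, A, H, G, B, F, D, C. The 7th vertex is D.

D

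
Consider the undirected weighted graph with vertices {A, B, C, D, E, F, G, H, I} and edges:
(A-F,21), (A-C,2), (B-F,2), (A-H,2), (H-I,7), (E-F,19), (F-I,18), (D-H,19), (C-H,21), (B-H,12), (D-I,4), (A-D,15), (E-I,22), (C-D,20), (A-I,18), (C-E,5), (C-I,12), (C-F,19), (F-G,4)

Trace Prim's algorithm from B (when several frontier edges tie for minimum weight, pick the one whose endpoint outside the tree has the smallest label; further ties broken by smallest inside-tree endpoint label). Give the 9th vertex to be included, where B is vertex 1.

D

Grow the tree from B using Prim:
Step 1: cheapest edge leaving the tree is B-F (2); add F.
Step 2: cheapest edge leaving the tree is F-G (4); add G.
Step 3: cheapest edge leaving the tree is B-H (12); add H.
Step 4: cheapest edge leaving the tree is A-H (2); add A.
Step 5: cheapest edge leaving the tree is A-C (2); add C.
Step 6: cheapest edge leaving the tree is C-E (5); add E.
Step 7: cheapest edge leaving the tree is H-I (7); add I.
Step 8: cheapest edge leaving the tree is D-I (4); add D.
Vertex order: B, F, G, H, A, C, E, I, D. The 9th vertex is D.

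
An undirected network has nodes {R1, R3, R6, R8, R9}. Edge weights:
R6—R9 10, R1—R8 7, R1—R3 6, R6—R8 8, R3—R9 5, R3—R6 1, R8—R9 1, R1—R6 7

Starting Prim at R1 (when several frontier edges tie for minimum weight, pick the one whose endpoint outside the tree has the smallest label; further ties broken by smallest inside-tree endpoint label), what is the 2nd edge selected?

Prim's algorithm from R1:
Step 1: frontier [R1—R3 6, R1—R6 7, R1—R8 7] → take R1—R3 (6); add R3.
Step 2: frontier [R1—R6 7, R1—R8 7, R3—R6 1, R3—R9 5] → take R3—R6 (1); add R6.
Step 3: frontier [R1—R8 7, R3—R9 5, R6—R8 8, R6—R9 10] → take R3—R9 (5); add R9.
Step 4: frontier [R1—R8 7, R6—R8 8, R8—R9 1] → take R8—R9 (1); add R8.
The 2nd edge added is R3—R6.

R3-R6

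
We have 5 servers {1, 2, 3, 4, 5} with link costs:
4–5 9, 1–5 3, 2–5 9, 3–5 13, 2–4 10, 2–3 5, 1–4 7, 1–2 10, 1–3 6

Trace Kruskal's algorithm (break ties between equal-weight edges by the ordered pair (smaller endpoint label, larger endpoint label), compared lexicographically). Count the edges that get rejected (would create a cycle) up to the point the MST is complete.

Kruskal's algorithm — process edges by increasing weight (ties by edge label):
1–5 (3): add. Components now {1,5} {2} {3} {4}
2–3 (5): add. Components now {1,5} {2,3} {4}
1–3 (6): add. Components now {1,2,3,5} {4}
1–4 (7): add. Components now {1,2,3,4,5}
Edges rejected before the tree was complete: 0.

0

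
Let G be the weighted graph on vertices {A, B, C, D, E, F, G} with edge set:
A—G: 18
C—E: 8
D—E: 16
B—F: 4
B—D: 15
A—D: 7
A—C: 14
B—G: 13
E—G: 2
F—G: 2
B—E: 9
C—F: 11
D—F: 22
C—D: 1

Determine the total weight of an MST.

24

Prim's algorithm from A:
Step 1: frontier [A—D 7, A—C 14, A—G 18] → take A—D (7); add D.
Step 2: frontier [A—C 14, A—G 18, C—D 1, B—D 15, D—E 16, D—F 22] → take C—D (1); add C.
Step 3: frontier [A—G 18, C—E 8, C—F 11, B—D 15, D—E 16, D—F 22] → take C—E (8); add E.
Step 4: frontier [A—G 18, C—F 11, B—D 15, D—F 22, E—G 2, B—E 9] → take E—G (2); add G.
Step 5: frontier [C—F 11, B—D 15, D—F 22, B—E 9, F—G 2, B—G 13] → take F—G (2); add F.
Step 6: frontier [B—D 15, B—E 9, B—F 4, B—G 13] → take B—F (4); add B.
MST edges: A—D, C—D, C—E, E—G, F—G, B—F; total weight 7+1+8+2+2+4 = 24.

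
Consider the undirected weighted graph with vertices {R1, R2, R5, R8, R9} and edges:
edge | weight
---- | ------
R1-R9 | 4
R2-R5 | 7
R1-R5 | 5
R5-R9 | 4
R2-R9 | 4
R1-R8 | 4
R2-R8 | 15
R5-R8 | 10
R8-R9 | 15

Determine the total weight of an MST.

Kruskal's algorithm — process edges by increasing weight (ties by edge label):
R1-R8 (4): add. Components now {R9} {R5} {R1,R8} {R2}
R1-R9 (4): add. Components now {R1,R8,R9} {R5} {R2}
R2-R9 (4): add. Components now {R1,R2,R8,R9} {R5}
R5-R9 (4): add. Components now {R1,R2,R5,R8,R9}
MST edges: R1-R8, R1-R9, R2-R9, R5-R9; total weight 4+4+4+4 = 16.

16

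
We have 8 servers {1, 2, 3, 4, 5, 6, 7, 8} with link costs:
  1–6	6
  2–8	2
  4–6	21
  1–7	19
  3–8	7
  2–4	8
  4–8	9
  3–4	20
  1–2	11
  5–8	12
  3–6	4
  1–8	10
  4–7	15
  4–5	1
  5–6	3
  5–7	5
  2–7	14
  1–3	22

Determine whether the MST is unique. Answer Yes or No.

Yes

Kruskal's algorithm — process edges by increasing weight (ties by edge label):
4–5 (1): add — endpoints in different components.
2–8 (2): add — endpoints in different components.
5–6 (3): add — endpoints in different components.
3–6 (4): add — endpoints in different components.
5–7 (5): add — endpoints in different components.
1–6 (6): add — endpoints in different components.
3–8 (7): add — endpoints in different components.
Every non-tree edge has weight strictly greater than the heaviest edge on the tree path between its endpoints, so the MST is unique.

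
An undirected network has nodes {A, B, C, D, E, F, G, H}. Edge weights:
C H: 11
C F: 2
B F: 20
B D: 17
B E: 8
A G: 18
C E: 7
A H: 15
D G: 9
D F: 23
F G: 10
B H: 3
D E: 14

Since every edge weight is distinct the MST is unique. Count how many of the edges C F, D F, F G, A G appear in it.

2

Sort edges by weight, then run Kruskal:
C F (2): add — endpoints in different components.
B H (3): add — endpoints in different components.
C E (7): add — endpoints in different components.
B E (8): add — endpoints in different components.
D G (9): add — endpoints in different components.
F G (10): add — endpoints in different components.
C H (11): skip — C and H already connected.
D E (14): skip — D and E already connected.
A H (15): add — endpoints in different components.
MST edge set: {C F, B H, C E, B E, D G, F G, A H}.
Of the listed edges, {C F, F G} are in the MST → 2.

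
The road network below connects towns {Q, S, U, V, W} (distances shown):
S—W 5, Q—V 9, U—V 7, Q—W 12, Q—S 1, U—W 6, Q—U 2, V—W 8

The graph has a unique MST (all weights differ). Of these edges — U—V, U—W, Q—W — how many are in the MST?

1

Kruskal's algorithm — process edges by increasing weight (ties by edge label):
Q—S (1): add. Components now {V} {Q,S} {W} {U}
Q—U (2): add. Components now {V} {Q,S,U} {W}
S—W (5): add. Components now {V} {Q,S,U,W}
U—W (6): skip — W and U already connected.
U—V (7): add. Components now {Q,S,U,V,W}
MST edge set: {Q—S, Q—U, S—W, U—V}.
Of the listed edges, {U—V} are in the MST → 1.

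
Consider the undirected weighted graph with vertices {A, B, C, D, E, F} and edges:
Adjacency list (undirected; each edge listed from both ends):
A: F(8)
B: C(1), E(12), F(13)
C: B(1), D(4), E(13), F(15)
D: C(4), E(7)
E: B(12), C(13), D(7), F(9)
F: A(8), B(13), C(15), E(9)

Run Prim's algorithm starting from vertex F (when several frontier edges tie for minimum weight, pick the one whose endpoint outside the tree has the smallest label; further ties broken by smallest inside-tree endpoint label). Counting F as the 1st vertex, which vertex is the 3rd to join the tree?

Prim's algorithm from F:
Step 1: cheapest edge leaving the tree is A–F (8); add A.
Step 2: cheapest edge leaving the tree is E–F (9); add E.
Step 3: cheapest edge leaving the tree is D–E (7); add D.
Step 4: cheapest edge leaving the tree is C–D (4); add C.
Step 5: cheapest edge leaving the tree is B–C (1); add B.
Vertex order: F, A, E, D, C, B. The 3rd vertex is E.

E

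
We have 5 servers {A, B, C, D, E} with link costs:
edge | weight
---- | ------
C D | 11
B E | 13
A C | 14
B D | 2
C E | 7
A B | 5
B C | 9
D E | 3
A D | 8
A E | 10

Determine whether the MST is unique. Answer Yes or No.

Yes

Kruskal's algorithm — process edges by increasing weight (ties by edge label):
B D (2): add — endpoints in different components.
D E (3): add — endpoints in different components.
A B (5): add — endpoints in different components.
C E (7): add — endpoints in different components.
Every non-tree edge has weight strictly greater than the heaviest edge on the tree path between its endpoints, so the MST is unique.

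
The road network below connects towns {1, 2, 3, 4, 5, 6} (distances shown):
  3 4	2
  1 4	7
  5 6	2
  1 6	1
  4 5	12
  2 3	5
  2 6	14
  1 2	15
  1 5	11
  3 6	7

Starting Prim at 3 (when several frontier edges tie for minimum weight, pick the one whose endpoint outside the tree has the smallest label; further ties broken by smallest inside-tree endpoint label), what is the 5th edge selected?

5-6

Prim's algorithm from 3:
Step 1: cheapest edge leaving the tree is 3 4 (2); add 4.
Step 2: cheapest edge leaving the tree is 2 3 (5); add 2.
Step 3: cheapest edge leaving the tree is 1 4 (7); add 1.
Step 4: cheapest edge leaving the tree is 1 6 (1); add 6.
Step 5: cheapest edge leaving the tree is 5 6 (2); add 5.
The 5th edge added is 5 6.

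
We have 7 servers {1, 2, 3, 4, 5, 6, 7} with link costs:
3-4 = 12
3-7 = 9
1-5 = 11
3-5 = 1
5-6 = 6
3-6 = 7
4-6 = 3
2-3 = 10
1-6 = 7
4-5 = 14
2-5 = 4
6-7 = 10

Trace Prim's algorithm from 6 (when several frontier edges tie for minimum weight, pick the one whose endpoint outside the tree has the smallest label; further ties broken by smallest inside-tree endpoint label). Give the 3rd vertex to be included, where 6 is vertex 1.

5

Prim's algorithm from 6:
Step 1: frontier [4-6 3, 5-6 6, 1-6 7, 3-6 7, 6-7 10] → take 4-6 (3); add 4.
Step 2: frontier [3-4 12, 4-5 14, 5-6 6, 1-6 7, 3-6 7, 6-7 10] → take 5-6 (6); add 5.
Step 3: frontier [3-4 12, 3-5 1, 2-5 4, 1-5 11, 1-6 7, 3-6 7, 6-7 10] → take 3-5 (1); add 3.
Step 4: frontier [3-7 9, 2-3 10, 2-5 4, 1-5 11, 1-6 7, 6-7 10] → take 2-5 (4); add 2.
Step 5: frontier [3-7 9, 1-5 11, 1-6 7, 6-7 10] → take 1-6 (7); add 1.
Step 6: frontier [3-7 9, 6-7 10] → take 3-7 (9); add 7.
Vertex order: 6, 4, 5, 3, 2, 1, 7. The 3rd vertex is 5.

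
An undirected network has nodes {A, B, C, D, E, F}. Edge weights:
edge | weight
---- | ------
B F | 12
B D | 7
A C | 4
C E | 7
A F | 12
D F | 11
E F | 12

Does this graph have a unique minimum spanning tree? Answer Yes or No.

No

Sort edges by weight, then run Kruskal:
A C (4): add — endpoints in different components.
B D (7): add — endpoints in different components.
C E (7): add — endpoints in different components.
D F (11): add — endpoints in different components.
A F (12): add — endpoints in different components.
Non-tree edge E F has weight 12, equal to the heaviest edge on its tree cycle — swapping gives another MST of the same weight. Not unique.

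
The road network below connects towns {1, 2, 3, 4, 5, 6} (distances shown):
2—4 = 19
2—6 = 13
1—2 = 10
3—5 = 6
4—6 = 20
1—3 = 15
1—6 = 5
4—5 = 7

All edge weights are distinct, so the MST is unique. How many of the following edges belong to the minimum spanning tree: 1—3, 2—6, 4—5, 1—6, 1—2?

Kruskal's algorithm — process edges by increasing weight (ties by edge label):
1—6 (5): add — endpoints in different components.
3—5 (6): add — endpoints in different components.
4—5 (7): add — endpoints in different components.
1—2 (10): add — endpoints in different components.
2—6 (13): skip — 2 and 6 already connected.
1—3 (15): add — endpoints in different components.
MST edge set: {1—6, 3—5, 4—5, 1—2, 1—3}.
Of the listed edges, {1—3, 4—5, 1—6, 1—2} are in the MST → 4.

4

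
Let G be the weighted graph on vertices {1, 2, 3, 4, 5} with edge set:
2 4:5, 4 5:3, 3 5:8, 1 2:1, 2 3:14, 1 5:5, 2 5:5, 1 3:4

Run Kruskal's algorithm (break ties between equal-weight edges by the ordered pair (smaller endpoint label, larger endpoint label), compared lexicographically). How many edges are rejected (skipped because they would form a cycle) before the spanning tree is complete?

0

Kruskal: consider edges lightest-first.
1 2 (1): add. Components now {1,2} {3} {4} {5}
4 5 (3): add. Components now {1,2} {3} {4,5}
1 3 (4): add. Components now {1,2,3} {4,5}
1 5 (5): add. Components now {1,2,3,4,5}
Edges rejected before the tree was complete: 0.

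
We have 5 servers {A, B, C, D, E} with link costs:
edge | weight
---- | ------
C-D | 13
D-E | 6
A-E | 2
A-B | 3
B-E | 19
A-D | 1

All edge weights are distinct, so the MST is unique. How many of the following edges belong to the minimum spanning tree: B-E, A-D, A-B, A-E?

3

Sort edges by weight, then run Kruskal:
A-D (1): add — endpoints in different components.
A-E (2): add — endpoints in different components.
A-B (3): add — endpoints in different components.
D-E (6): skip — D and E already connected.
C-D (13): add — endpoints in different components.
MST edge set: {A-D, A-E, A-B, C-D}.
Of the listed edges, {A-D, A-B, A-E} are in the MST → 3.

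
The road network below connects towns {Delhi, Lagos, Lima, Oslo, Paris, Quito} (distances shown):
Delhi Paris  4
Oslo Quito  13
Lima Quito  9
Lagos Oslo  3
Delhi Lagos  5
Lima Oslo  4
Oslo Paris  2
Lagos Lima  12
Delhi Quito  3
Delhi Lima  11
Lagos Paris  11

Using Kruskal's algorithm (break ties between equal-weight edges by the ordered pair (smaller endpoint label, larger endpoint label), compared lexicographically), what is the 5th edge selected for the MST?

Lima-Oslo

Kruskal's algorithm — process edges by increasing weight (ties by edge label):
Oslo Paris (2): add. Components now {Lima} {Oslo,Paris} {Delhi} {Lagos} {Quito}
Delhi Quito (3): add. Components now {Lima} {Oslo,Paris} {Delhi,Quito} {Lagos}
Lagos Oslo (3): add. Components now {Lima} {Lagos,Oslo,Paris} {Delhi,Quito}
Delhi Paris (4): add. Components now {Lima} {Delhi,Lagos,Oslo,Paris,Quito}
Lima Oslo (4): add. Components now {Delhi,Lagos,Lima,Oslo,Paris,Quito}
The 5th edge added is Lima Oslo.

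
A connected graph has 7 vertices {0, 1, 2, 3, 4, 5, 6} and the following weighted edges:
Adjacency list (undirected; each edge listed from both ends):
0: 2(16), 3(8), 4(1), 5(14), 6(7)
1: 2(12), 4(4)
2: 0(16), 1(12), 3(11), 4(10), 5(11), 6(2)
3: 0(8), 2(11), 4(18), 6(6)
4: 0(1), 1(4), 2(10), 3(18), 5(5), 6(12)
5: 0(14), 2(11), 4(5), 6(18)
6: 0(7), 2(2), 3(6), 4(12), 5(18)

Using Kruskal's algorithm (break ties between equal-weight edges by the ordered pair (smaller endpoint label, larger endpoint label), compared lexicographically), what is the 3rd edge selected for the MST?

1-4

Sort edges by weight, then run Kruskal:
0–4 (1): add. Components now {0,4} {1} {2} {3} {5} {6}
2–6 (2): add. Components now {0,4} {1} {2,6} {3} {5}
1–4 (4): add. Components now {0,1,4} {2,6} {3} {5}
4–5 (5): add. Components now {0,1,4,5} {2,6} {3}
3–6 (6): add. Components now {0,1,4,5} {2,3,6}
0–6 (7): add. Components now {0,1,2,3,4,5,6}
The 3rd edge added is 1–4.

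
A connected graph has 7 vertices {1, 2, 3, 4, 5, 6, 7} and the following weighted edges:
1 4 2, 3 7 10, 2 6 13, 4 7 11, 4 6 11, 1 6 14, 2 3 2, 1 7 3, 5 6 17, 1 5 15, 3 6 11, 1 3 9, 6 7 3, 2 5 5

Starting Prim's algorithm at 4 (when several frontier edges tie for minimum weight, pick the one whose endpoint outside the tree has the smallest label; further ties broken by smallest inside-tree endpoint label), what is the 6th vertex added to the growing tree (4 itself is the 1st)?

2

Prim, starting at 4.
Step 1: cheapest edge leaving the tree is 1 4 (2); add 1.
Step 2: cheapest edge leaving the tree is 1 7 (3); add 7.
Step 3: cheapest edge leaving the tree is 6 7 (3); add 6.
Step 4: cheapest edge leaving the tree is 1 3 (9); add 3.
Step 5: cheapest edge leaving the tree is 2 3 (2); add 2.
Step 6: cheapest edge leaving the tree is 2 5 (5); add 5.
Vertex order: 4, 1, 7, 6, 3, 2, 5. The 6th vertex is 2.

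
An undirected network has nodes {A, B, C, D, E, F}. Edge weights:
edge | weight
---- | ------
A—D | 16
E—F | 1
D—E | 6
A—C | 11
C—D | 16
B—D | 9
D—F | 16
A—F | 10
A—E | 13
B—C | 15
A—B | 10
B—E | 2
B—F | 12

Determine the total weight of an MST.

Kruskal: consider edges lightest-first.
E—F (1): add. Components now {A} {B} {C} {D} {E,F}
B—E (2): add. Components now {A} {B,E,F} {C} {D}
D—E (6): add. Components now {A} {B,D,E,F} {C}
B—D (9): skip — B and D already connected.
A—B (10): add. Components now {A,B,D,E,F} {C}
A—F (10): skip — A and F already connected.
A—C (11): add. Components now {A,B,C,D,E,F}
MST edges: E—F, B—E, D—E, A—B, A—C; total weight 1+2+6+10+11 = 30.

30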